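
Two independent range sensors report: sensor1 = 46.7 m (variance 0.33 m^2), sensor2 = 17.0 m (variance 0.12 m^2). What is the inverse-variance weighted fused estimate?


w1 = (1/var1) / (1/var1 + 1/var2)
   = 3.0303 / (3.0303 + 8.3333) = 0.2667
w2 = 1 - w1 = 0.7333
fused = w1*s1 + w2*s2 = 12.4533 + 12.4667
= 24.92 m


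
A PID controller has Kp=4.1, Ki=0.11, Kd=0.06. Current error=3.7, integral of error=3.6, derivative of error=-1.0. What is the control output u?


u = Kp*e + Ki*int(e) + Kd*de/dt
= 4.1*3.7 + 0.11*3.6 + 0.06*(-1.0)
= 15.17 + 0.396 + -0.06
= 15.506


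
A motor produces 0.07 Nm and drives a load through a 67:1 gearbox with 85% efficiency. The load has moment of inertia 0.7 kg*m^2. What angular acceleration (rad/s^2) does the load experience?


tau_out = tau_motor * N * eta
= 0.07 * 67 * 0.85 = 3.9865 Nm
alpha = tau_out / I = 3.9865 / 0.7
= 5.695 rad/s^2


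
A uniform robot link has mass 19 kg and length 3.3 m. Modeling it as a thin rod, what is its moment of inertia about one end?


I = (1/3) * m * L^2
= (1/3) * 19 * 3.3^2
= 0.333333 * 19 * 10.89
= 68.97 kg*m^2


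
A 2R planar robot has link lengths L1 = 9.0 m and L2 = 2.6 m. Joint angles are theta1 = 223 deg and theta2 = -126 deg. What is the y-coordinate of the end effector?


Convert angles to radians: theta1 = 3.8921, theta2 = -2.1991
y = L1*sin(theta1) + L2*sin(theta1+theta2)
y = -6.138 + 2.5806
y = -3.5574


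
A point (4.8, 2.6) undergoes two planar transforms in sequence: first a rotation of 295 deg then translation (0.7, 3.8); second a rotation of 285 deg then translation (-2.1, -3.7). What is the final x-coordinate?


After transform 1:
x1 = cos(295)*4.8 - sin(295)*2.6 + 0.7 = 5.085
y1 = sin(295)*4.8 + cos(295)*2.6 + 3.8 = 0.5485
After transform 2:
x2 = cos(285)*5.085 - sin(285)*0.5485 + -2.1
= -0.2541


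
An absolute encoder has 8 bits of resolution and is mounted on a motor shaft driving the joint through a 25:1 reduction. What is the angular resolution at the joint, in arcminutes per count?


counts = 2^8 = 256
effective counts at joint = 256 * 25 = 6400
resolution = 360*60 / 6400
= 3.375 arcmin/count


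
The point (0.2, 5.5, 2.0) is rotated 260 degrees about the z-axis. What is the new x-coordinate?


Rotation about z-axis: x' = x*cos(theta) - y*sin(theta)
= 0.2 * -0.1736 - 5.5 * -0.9848
= 5.3817


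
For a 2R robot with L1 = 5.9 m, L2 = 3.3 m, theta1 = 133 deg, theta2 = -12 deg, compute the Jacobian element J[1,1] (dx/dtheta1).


J[1,1] = -L1*sin(t1) - L2*sin(t1+t2)
= -5.9*sin(133) - 3.3*sin(121)
= -7.1436


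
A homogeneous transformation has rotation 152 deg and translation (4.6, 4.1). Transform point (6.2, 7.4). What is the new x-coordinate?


x' = cos(theta)*px - sin(theta)*py + tx
= -0.8829*6.2 - 0.4695*7.4 + 4.6
= -4.3484


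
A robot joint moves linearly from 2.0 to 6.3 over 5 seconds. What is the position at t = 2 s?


s = t/T = 2/5 = 0.4
p(t) = p0 + (pf-p0)*s
= 2.0 + (6.3 - 2.0) * 0.4
= 3.72


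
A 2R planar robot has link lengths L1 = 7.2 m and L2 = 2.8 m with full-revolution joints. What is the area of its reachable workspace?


r_max = L1 + L2 = 10.0 m
r_min = |L1 - L2| = 4.4 m
Area = pi*(r_max^2 - r_min^2)
= pi*(100.0 - 19.36)
= pi * 80.64
= 253.338 m^2


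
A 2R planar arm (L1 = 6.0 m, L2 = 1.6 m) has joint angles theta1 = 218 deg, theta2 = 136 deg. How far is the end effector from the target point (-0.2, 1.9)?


End effector via forward kinematics:
x = L1*cos(t1) + L2*cos(t1+t2) = -3.1368
y = L1*sin(t1) + L2*sin(t1+t2) = -3.8612
Distance to target:
d = sqrt((-0.2 - -3.1368)^2 + (1.9 - -3.8612)^2)
= sqrt(8.625 + 33.1916)
= 6.4666 m


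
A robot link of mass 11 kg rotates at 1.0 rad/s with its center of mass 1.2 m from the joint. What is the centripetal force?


F = m * omega^2 * r
= 11 * 1.0^2 * 1.2
= 11 * 1.0 * 1.2
= 13.2 N


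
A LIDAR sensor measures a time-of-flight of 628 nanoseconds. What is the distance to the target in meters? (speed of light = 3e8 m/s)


tof = 628 ns = 6.28e-07 s
dist = c * tof / 2
= 3e8 * 6.28e-07 / 2
= 94.2 m


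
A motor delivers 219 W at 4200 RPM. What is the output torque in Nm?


omega = 4200 * 2*pi/60 = 439.823 rad/s
tau = P / omega = 219 / 439.823
= 0.4979 Nm


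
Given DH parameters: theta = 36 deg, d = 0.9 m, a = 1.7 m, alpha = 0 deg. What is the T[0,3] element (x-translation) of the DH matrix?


T[0,3] = a * cos(theta)
= 1.7 * cos(36 deg)
= 1.7 * 0.809
= 1.3753


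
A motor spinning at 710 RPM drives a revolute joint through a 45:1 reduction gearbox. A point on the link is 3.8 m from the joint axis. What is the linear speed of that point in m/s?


omega_motor = 710 * 2*pi/60 = 74.351 rad/s
omega_joint = omega_motor / 45 = 1.6522 rad/s
v = omega_joint * r = 1.6522 * 3.8
= 6.2785 m/s


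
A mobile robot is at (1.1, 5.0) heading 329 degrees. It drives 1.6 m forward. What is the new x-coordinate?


x_new = x0 + d*cos(theta)
= 1.1 + 1.6*cos(329)
= 1.1 + 1.3715
= 2.4715


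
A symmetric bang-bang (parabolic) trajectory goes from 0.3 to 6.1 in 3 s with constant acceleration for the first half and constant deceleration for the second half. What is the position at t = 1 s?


Symmetric rest-to-rest: each phase covers (pf-p0)/2 in time T/2. 0.5*a*(T/2)^2 = (pf-p0)/2 => a = 4*(pf-p0)/T^2
a = 4*(6.1-0.3)/3^2 = 2.5778
t = 1 is in the acceleration phase (t <= T/2).
p = p0 + 0.5*a*t^2 = 0.3 + 0.5*2.5778*1^2
= 1.5889


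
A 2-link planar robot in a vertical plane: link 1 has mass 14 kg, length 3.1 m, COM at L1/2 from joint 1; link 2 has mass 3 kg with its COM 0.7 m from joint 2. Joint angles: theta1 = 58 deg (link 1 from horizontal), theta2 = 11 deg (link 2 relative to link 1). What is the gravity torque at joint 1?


Horizontal distance from joint 1 to link-1 COM:
  x_c1 = (L1/2)*cos(t1) = 1.55 * 0.5299 = 0.8214 m
Horizontal distance from joint 1 to link-2 COM:
  x_c2 = L1*cos(t1) + Lc2*cos(t1+t2)
       = 3.1*0.5299 + 0.7*0.3584 = 1.8936 m
tau1 = m1*g*x_c1 + m2*g*x_c2
     = 14*9.81*0.8214 + 3*9.81*1.8936
     = 112.8076 + 55.7289
     = 168.5365 Nm


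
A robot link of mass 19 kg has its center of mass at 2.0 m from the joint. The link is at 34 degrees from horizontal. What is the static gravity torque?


tau = m*g*L*cos(angle)
= 19 * 9.81 * 2.0 * cos(34 deg)
= 19 * 9.81 * 2.0 * 0.829
= 309.0486 Nm


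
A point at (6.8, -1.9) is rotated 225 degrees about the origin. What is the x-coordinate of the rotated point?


x' = x*cos(theta) - y*sin(theta)
cos(225 deg) = -0.7071, sin(225 deg) = -0.7071
x' = 6.8 * -0.7071 - -1.9 * -0.7071
= -4.8083 - 1.3435
= -6.1518


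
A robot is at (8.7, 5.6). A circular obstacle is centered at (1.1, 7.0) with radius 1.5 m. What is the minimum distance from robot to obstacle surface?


center_dist = sqrt((8.7-1.1)^2 + (5.6-7.0)^2)
= sqrt(57.76 + 1.96)
= 7.7279
min_dist = center_dist - radius = 7.7279 - 1.5 = 6.2279 m


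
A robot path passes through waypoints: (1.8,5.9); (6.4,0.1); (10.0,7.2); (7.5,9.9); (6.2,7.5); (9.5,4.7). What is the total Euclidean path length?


Segment lengths:
  seg1 = sqrt((4.6)^2 + (-5.8)^2) = 7.4027
  seg2 = sqrt((3.6)^2 + (7.1)^2) = 7.9605
  seg3 = sqrt((-2.5)^2 + (2.7)^2) = 3.6797
  seg4 = sqrt((-1.3)^2 + (-2.4)^2) = 2.7295
  seg5 = sqrt((3.3)^2 + (-2.8)^2) = 4.3278
Total = 26.1002


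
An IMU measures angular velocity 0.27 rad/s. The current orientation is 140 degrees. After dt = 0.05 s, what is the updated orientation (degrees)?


delta_theta = w * dt = 0.27 * 0.05 = 0.0135 rad
= 0.7735 deg
theta_new = 140 + 0.7735 = 140.7735 deg


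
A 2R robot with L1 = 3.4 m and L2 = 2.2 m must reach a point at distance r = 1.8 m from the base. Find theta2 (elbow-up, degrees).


cos(theta2) = (r^2 - L1^2 - L2^2) / (2*L1*L2)
cos(theta2) = (3.24 - 11.56 - 4.84) / 14.96
cos(theta2) = -0.879679
theta2 = 151.6037 degrees


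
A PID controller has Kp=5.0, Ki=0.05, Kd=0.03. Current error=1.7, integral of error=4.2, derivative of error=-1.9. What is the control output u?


u = Kp*e + Ki*int(e) + Kd*de/dt
= 5.0*1.7 + 0.05*4.2 + 0.03*(-1.9)
= 8.5 + 0.21 + -0.057
= 8.653


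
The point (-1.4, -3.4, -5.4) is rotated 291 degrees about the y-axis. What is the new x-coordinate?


Rotation about y-axis: x' = x*cos(theta) + z*sin(theta)
= -1.4 * 0.3584 + -5.4 * -0.9336
= 4.5396


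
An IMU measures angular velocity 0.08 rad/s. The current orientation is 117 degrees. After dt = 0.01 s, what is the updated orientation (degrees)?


delta_theta = w * dt = 0.08 * 0.01 = 0.0008 rad
= 0.0458 deg
theta_new = 117 + 0.0458 = 117.0458 deg


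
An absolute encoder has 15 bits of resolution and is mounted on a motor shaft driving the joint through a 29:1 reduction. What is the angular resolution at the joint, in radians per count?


counts = 2^15 = 32768
effective counts at joint = 32768 * 29 = 950272
resolution = 2*pi / 950272
= 6.6120e-06 rad/count


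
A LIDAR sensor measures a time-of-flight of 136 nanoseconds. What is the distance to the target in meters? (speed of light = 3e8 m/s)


tof = 136 ns = 1.36e-07 s
dist = c * tof / 2
= 3e8 * 1.36e-07 / 2
= 20.4 m


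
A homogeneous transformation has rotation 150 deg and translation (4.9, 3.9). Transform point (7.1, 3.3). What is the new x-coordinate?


x' = cos(theta)*px - sin(theta)*py + tx
= -0.866*7.1 - 0.5*3.3 + 4.9
= -2.8988


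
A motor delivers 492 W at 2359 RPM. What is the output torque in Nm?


omega = 2359 * 2*pi/60 = 247.0339 rad/s
tau = P / omega = 492 / 247.0339
= 1.9916 Nm


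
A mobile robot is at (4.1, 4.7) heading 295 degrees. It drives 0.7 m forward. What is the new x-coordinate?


x_new = x0 + d*cos(theta)
= 4.1 + 0.7*cos(295)
= 4.1 + 0.2958
= 4.3958


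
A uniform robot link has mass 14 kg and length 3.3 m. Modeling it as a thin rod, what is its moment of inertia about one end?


I = (1/3) * m * L^2
= (1/3) * 14 * 3.3^2
= 0.333333 * 14 * 10.89
= 50.82 kg*m^2


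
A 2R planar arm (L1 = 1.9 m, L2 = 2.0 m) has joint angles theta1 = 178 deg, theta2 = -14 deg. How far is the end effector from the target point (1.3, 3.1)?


End effector via forward kinematics:
x = L1*cos(t1) + L2*cos(t1+t2) = -3.8214
y = L1*sin(t1) + L2*sin(t1+t2) = 0.6176
Distance to target:
d = sqrt((1.3 - -3.8214)^2 + (3.1 - 0.6176)^2)
= sqrt(26.2284 + 6.1624)
= 5.6913 m


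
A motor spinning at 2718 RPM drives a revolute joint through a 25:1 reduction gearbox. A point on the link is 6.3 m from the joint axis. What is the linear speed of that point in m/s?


omega_motor = 2718 * 2*pi/60 = 284.6283 rad/s
omega_joint = omega_motor / 25 = 11.3851 rad/s
v = omega_joint * r = 11.3851 * 6.3
= 71.7263 m/s


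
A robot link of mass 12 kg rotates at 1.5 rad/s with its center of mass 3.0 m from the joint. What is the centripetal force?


F = m * omega^2 * r
= 12 * 1.5^2 * 3.0
= 12 * 2.25 * 3.0
= 81.0 N


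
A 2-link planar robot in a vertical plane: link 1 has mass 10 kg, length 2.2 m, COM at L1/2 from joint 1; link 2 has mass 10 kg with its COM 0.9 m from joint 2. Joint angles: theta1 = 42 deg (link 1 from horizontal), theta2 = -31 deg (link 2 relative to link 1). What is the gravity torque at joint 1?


Horizontal distance from joint 1 to link-1 COM:
  x_c1 = (L1/2)*cos(t1) = 1.1 * 0.7431 = 0.8175 m
Horizontal distance from joint 1 to link-2 COM:
  x_c2 = L1*cos(t1) + Lc2*cos(t1+t2)
       = 2.2*0.7431 + 0.9*0.9816 = 2.5184 m
tau1 = m1*g*x_c1 + m2*g*x_c2
     = 10*9.81*0.8175 + 10*9.81*2.5184
     = 80.1928 + 247.0534
     = 327.2461 Nm


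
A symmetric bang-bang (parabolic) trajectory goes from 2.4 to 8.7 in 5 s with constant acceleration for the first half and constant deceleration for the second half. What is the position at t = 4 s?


Symmetric rest-to-rest: each phase covers (pf-p0)/2 in time T/2. 0.5*a*(T/2)^2 = (pf-p0)/2 => a = 4*(pf-p0)/T^2
a = 4*(8.7-2.4)/5^2 = 1.008
t = 4 is in the deceleration phase (t > T/2).
p = pf - 0.5*a*(T-t)^2 = 8.7 - 0.5*1.008*1^2
= 8.196


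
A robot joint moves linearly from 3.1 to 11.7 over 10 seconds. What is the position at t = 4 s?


s = t/T = 4/10 = 0.4
p(t) = p0 + (pf-p0)*s
= 3.1 + (11.7 - 3.1) * 0.4
= 6.54


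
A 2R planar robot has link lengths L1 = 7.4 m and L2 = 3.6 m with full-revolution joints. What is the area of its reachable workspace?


r_max = L1 + L2 = 11.0 m
r_min = |L1 - L2| = 3.8 m
Area = pi*(r_max^2 - r_min^2)
= pi*(121.0 - 14.44)
= pi * 106.56
= 334.7681 m^2


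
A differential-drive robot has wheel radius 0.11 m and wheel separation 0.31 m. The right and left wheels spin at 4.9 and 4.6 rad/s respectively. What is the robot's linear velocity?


vR = r*wR = 0.11*4.9 = 0.539 m/s
vL = r*wL = 0.11*4.6 = 0.506 m/s
v = (vR+vL)/2 = 0.5225 m/s
omega = (vR-vL)/L = 0.1065 rad/s
linear velocity = 0.5225 m/s


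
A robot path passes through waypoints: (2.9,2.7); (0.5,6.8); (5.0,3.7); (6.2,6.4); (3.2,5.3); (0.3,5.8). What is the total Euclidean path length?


Segment lengths:
  seg1 = sqrt((-2.4)^2 + (4.1)^2) = 4.7508
  seg2 = sqrt((4.5)^2 + (-3.1)^2) = 5.4644
  seg3 = sqrt((1.2)^2 + (2.7)^2) = 2.9547
  seg4 = sqrt((-3.0)^2 + (-1.1)^2) = 3.1953
  seg5 = sqrt((-2.9)^2 + (0.5)^2) = 2.9428
Total = 19.308


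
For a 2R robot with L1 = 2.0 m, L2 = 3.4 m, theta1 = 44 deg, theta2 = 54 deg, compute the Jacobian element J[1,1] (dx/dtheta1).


J[1,1] = -L1*sin(t1) - L2*sin(t1+t2)
= -2.0*sin(44) - 3.4*sin(98)
= -4.7562


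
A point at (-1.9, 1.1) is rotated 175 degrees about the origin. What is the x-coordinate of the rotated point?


x' = x*cos(theta) - y*sin(theta)
cos(175 deg) = -0.9962, sin(175 deg) = 0.0872
x' = -1.9 * -0.9962 - 1.1 * 0.0872
= 1.8928 - 0.0959
= 1.7969


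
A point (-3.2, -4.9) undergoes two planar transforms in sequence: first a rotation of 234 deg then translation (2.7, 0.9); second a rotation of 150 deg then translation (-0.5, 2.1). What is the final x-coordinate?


After transform 1:
x1 = cos(234)*-3.2 - sin(234)*-4.9 + 2.7 = 0.6167
y1 = sin(234)*-3.2 + cos(234)*-4.9 + 0.9 = 6.369
After transform 2:
x2 = cos(150)*0.6167 - sin(150)*6.369 + -0.5
= -4.2186


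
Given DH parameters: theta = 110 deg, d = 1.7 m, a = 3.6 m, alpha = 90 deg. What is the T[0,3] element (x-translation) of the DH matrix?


T[0,3] = a * cos(theta)
= 3.6 * cos(110 deg)
= 3.6 * -0.342
= -1.2313


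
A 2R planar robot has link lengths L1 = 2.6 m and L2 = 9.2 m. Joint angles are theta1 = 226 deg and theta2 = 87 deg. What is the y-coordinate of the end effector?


Convert angles to radians: theta1 = 3.9444, theta2 = 1.5184
y = L1*sin(theta1) + L2*sin(theta1+theta2)
y = -1.8703 + -6.7285
y = -8.5987


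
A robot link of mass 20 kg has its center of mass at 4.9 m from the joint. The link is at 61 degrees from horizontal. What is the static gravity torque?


tau = m*g*L*cos(angle)
= 20 * 9.81 * 4.9 * cos(61 deg)
= 20 * 9.81 * 4.9 * 0.4848
= 466.0863 Nm


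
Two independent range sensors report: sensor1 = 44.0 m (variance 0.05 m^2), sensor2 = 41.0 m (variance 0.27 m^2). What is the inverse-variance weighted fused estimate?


w1 = (1/var1) / (1/var1 + 1/var2)
   = 20.0 / (20.0 + 3.7037) = 0.8438
w2 = 1 - w1 = 0.1562
fused = w1*s1 + w2*s2 = 37.125 + 6.4062
= 43.5312 m


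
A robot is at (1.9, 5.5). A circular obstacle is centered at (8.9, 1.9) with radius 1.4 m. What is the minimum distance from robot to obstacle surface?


center_dist = sqrt((1.9-8.9)^2 + (5.5-1.9)^2)
= sqrt(49.0 + 12.96)
= 7.8715
min_dist = center_dist - radius = 7.8715 - 1.4 = 6.4715 m


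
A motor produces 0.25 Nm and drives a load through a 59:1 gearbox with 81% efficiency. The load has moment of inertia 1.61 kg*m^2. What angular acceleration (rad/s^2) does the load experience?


tau_out = tau_motor * N * eta
= 0.25 * 59 * 0.81 = 11.9475 Nm
alpha = tau_out / I = 11.9475 / 1.61
= 7.4208 rad/s^2


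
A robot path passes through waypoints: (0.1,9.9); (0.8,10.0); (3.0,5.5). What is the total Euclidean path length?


Segment lengths:
  seg1 = sqrt((0.7)^2 + (0.1)^2) = 0.7071
  seg2 = sqrt((2.2)^2 + (-4.5)^2) = 5.009
Total = 5.7161


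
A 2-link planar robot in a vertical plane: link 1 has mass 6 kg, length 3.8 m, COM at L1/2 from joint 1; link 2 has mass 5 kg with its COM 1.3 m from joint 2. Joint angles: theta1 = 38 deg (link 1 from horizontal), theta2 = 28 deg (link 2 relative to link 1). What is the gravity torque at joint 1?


Horizontal distance from joint 1 to link-1 COM:
  x_c1 = (L1/2)*cos(t1) = 1.9 * 0.788 = 1.4972 m
Horizontal distance from joint 1 to link-2 COM:
  x_c2 = L1*cos(t1) + Lc2*cos(t1+t2)
       = 3.8*0.788 + 1.3*0.4067 = 3.5232 m
tau1 = m1*g*x_c1 + m2*g*x_c2
     = 6*9.81*1.4972 + 5*9.81*3.5232
     = 88.1264 + 172.8129
     = 260.9393 Nm


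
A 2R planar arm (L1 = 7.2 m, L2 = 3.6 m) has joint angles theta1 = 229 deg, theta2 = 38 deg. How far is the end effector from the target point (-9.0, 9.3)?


End effector via forward kinematics:
x = L1*cos(t1) + L2*cos(t1+t2) = -4.912
y = L1*sin(t1) + L2*sin(t1+t2) = -9.029
Distance to target:
d = sqrt((-9.0 - -4.912)^2 + (9.3 - -9.029)^2)
= sqrt(16.7115 + 335.9513)
= 18.7793 m


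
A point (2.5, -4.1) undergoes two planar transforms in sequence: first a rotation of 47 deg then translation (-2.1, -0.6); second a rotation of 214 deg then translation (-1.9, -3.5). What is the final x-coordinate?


After transform 1:
x1 = cos(47)*2.5 - sin(47)*-4.1 + -2.1 = 2.6035
y1 = sin(47)*2.5 + cos(47)*-4.1 + -0.6 = -1.5678
After transform 2:
x2 = cos(214)*2.6035 - sin(214)*-1.5678 + -1.9
= -4.9351


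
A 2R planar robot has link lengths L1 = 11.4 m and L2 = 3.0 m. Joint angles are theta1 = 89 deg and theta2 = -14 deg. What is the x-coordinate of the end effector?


Convert angles to radians: theta1 = 1.5533, theta2 = -0.2443
x = L1*cos(theta1) + L2*cos(theta1+theta2)
x = 0.199 + 0.7765
x = 0.9754


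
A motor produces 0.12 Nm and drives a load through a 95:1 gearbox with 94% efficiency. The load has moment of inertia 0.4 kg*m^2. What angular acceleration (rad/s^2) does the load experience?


tau_out = tau_motor * N * eta
= 0.12 * 95 * 0.94 = 10.716 Nm
alpha = tau_out / I = 10.716 / 0.4
= 26.79 rad/s^2


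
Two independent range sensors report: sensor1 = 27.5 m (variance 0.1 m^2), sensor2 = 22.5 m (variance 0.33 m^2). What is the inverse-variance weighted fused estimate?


w1 = (1/var1) / (1/var1 + 1/var2)
   = 10.0 / (10.0 + 3.0303) = 0.7674
w2 = 1 - w1 = 0.2326
fused = w1*s1 + w2*s2 = 21.1047 + 5.2326
= 26.3372 m


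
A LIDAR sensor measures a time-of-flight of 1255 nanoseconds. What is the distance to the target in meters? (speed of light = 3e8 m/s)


tof = 1255 ns = 1.255e-06 s
dist = c * tof / 2
= 3e8 * 1.255e-06 / 2
= 188.25 m


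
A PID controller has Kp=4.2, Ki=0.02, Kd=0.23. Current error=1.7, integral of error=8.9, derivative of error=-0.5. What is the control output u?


u = Kp*e + Ki*int(e) + Kd*de/dt
= 4.2*1.7 + 0.02*8.9 + 0.23*(-0.5)
= 7.14 + 0.178 + -0.115
= 7.203


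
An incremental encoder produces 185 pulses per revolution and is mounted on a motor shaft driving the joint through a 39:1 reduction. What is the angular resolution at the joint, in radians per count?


counts per rev = 185
effective counts at joint = 185 * 39 = 7215
resolution = 2*pi / 7215
= 8.7085e-04 rad/count


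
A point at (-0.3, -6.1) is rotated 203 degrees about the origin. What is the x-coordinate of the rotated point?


x' = x*cos(theta) - y*sin(theta)
cos(203 deg) = -0.9205, sin(203 deg) = -0.3907
x' = -0.3 * -0.9205 - -6.1 * -0.3907
= 0.2762 - 2.3835
= -2.1073


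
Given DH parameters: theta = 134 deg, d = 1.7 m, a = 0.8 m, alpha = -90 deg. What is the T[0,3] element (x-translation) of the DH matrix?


T[0,3] = a * cos(theta)
= 0.8 * cos(134 deg)
= 0.8 * -0.6947
= -0.5557


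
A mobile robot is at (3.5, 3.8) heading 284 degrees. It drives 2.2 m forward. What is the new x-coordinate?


x_new = x0 + d*cos(theta)
= 3.5 + 2.2*cos(284)
= 3.5 + 0.5322
= 4.0322


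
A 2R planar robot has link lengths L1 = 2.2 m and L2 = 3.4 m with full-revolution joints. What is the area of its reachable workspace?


r_max = L1 + L2 = 5.6 m
r_min = |L1 - L2| = 1.2 m
Area = pi*(r_max^2 - r_min^2)
= pi*(31.36 - 1.44)
= pi * 29.92
= 93.9965 m^2


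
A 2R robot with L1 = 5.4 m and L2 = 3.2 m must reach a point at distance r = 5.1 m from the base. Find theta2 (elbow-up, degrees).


cos(theta2) = (r^2 - L1^2 - L2^2) / (2*L1*L2)
cos(theta2) = (26.01 - 29.16 - 10.24) / 34.56
cos(theta2) = -0.387442
theta2 = 112.7954 degrees


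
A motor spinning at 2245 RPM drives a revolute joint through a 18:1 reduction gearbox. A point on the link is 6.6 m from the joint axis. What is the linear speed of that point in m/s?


omega_motor = 2245 * 2*pi/60 = 235.0959 rad/s
omega_joint = omega_motor / 18 = 13.0609 rad/s
v = omega_joint * r = 13.0609 * 6.6
= 86.2018 m/s


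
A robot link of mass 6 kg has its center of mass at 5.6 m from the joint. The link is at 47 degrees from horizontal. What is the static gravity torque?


tau = m*g*L*cos(angle)
= 6 * 9.81 * 5.6 * cos(47 deg)
= 6 * 9.81 * 5.6 * 0.682
= 224.7976 Nm


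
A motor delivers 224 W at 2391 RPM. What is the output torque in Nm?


omega = 2391 * 2*pi/60 = 250.3849 rad/s
tau = P / omega = 224 / 250.3849
= 0.8946 Nm


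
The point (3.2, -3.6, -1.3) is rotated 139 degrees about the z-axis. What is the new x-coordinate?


Rotation about z-axis: x' = x*cos(theta) - y*sin(theta)
= 3.2 * -0.7547 - -3.6 * 0.6561
= -0.0533


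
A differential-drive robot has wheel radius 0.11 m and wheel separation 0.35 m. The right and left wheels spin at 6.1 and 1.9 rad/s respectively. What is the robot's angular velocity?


vR = r*wR = 0.11*6.1 = 0.671 m/s
vL = r*wL = 0.11*1.9 = 0.209 m/s
v = (vR+vL)/2 = 0.44 m/s
omega = (vR-vL)/L = 1.32 rad/s
angular velocity = 1.32 rad/s


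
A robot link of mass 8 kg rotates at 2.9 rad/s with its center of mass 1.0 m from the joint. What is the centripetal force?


F = m * omega^2 * r
= 8 * 2.9^2 * 1.0
= 8 * 8.41 * 1.0
= 67.28 N


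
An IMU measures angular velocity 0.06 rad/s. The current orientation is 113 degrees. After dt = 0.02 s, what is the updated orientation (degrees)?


delta_theta = w * dt = 0.06 * 0.02 = 0.0012 rad
= 0.0688 deg
theta_new = 113 + 0.0688 = 113.0688 deg


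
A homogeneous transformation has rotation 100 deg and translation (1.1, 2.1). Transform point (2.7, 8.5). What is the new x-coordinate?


x' = cos(theta)*px - sin(theta)*py + tx
= -0.1736*2.7 - 0.9848*8.5 + 1.1
= -7.7397


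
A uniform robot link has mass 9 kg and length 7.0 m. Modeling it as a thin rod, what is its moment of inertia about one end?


I = (1/3) * m * L^2
= (1/3) * 9 * 7.0^2
= 0.333333 * 9 * 49.0
= 147.0 kg*m^2


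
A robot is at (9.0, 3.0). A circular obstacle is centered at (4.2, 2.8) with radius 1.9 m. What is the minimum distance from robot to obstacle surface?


center_dist = sqrt((9.0-4.2)^2 + (3.0-2.8)^2)
= sqrt(23.04 + 0.04)
= 4.8042
min_dist = center_dist - radius = 4.8042 - 1.9 = 2.9042 m


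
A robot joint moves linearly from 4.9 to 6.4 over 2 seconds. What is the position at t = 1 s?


s = t/T = 1/2 = 0.5
p(t) = p0 + (pf-p0)*s
= 4.9 + (6.4 - 4.9) * 0.5
= 5.65


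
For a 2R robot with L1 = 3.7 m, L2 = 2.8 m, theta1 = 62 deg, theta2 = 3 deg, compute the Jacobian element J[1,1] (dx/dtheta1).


J[1,1] = -L1*sin(t1) - L2*sin(t1+t2)
= -3.7*sin(62) - 2.8*sin(65)
= -5.8046


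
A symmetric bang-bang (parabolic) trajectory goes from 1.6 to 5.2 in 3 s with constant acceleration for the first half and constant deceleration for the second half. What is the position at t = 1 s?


Symmetric rest-to-rest: each phase covers (pf-p0)/2 in time T/2. 0.5*a*(T/2)^2 = (pf-p0)/2 => a = 4*(pf-p0)/T^2
a = 4*(5.2-1.6)/3^2 = 1.6
t = 1 is in the acceleration phase (t <= T/2).
p = p0 + 0.5*a*t^2 = 1.6 + 0.5*1.6*1^2
= 2.4


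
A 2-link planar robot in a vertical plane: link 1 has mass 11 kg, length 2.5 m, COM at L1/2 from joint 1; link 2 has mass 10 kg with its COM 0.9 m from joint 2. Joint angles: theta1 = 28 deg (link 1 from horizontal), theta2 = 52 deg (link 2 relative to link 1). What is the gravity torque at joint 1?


Horizontal distance from joint 1 to link-1 COM:
  x_c1 = (L1/2)*cos(t1) = 1.25 * 0.8829 = 1.1037 m
Horizontal distance from joint 1 to link-2 COM:
  x_c2 = L1*cos(t1) + Lc2*cos(t1+t2)
       = 2.5*0.8829 + 0.9*0.1736 = 2.3637 m
tau1 = m1*g*x_c1 + m2*g*x_c2
     = 11*9.81*1.1037 + 10*9.81*2.3637
     = 119.0986 + 231.8743
     = 350.9729 Nm


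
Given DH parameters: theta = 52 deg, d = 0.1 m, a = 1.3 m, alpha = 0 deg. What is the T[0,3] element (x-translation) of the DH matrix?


T[0,3] = a * cos(theta)
= 1.3 * cos(52 deg)
= 1.3 * 0.6157
= 0.8004


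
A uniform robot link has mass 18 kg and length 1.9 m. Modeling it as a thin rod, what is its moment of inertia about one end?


I = (1/3) * m * L^2
= (1/3) * 18 * 1.9^2
= 0.333333 * 18 * 3.61
= 21.66 kg*m^2


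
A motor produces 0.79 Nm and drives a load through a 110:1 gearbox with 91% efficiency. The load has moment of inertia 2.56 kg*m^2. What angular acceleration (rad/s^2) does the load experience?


tau_out = tau_motor * N * eta
= 0.79 * 110 * 0.91 = 79.079 Nm
alpha = tau_out / I = 79.079 / 2.56
= 30.8902 rad/s^2


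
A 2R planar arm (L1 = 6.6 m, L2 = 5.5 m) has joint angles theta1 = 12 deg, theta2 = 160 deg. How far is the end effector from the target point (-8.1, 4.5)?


End effector via forward kinematics:
x = L1*cos(t1) + L2*cos(t1+t2) = 1.0093
y = L1*sin(t1) + L2*sin(t1+t2) = 2.1377
Distance to target:
d = sqrt((-8.1 - 1.0093)^2 + (4.5 - 2.1377)^2)
= sqrt(82.9793 + 5.5806)
= 9.4106 m


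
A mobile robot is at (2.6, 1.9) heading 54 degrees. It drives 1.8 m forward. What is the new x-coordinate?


x_new = x0 + d*cos(theta)
= 2.6 + 1.8*cos(54)
= 2.6 + 1.058
= 3.658


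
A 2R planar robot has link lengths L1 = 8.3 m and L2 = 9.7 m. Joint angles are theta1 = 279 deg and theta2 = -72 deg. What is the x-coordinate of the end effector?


Convert angles to radians: theta1 = 4.8695, theta2 = -1.2566
x = L1*cos(theta1) + L2*cos(theta1+theta2)
x = 1.2984 + -8.6428
x = -7.3444


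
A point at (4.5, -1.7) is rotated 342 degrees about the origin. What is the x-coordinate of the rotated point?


x' = x*cos(theta) - y*sin(theta)
cos(342 deg) = 0.9511, sin(342 deg) = -0.309
x' = 4.5 * 0.9511 - -1.7 * -0.309
= 4.2798 - 0.5253
= 3.7544


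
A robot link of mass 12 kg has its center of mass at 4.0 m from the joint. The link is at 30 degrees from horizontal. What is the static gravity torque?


tau = m*g*L*cos(angle)
= 12 * 9.81 * 4.0 * cos(30 deg)
= 12 * 9.81 * 4.0 * 0.866
= 407.794 Nm


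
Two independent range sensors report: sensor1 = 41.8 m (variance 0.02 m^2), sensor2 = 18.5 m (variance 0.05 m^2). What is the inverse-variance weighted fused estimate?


w1 = (1/var1) / (1/var1 + 1/var2)
   = 50.0 / (50.0 + 20.0) = 0.7143
w2 = 1 - w1 = 0.2857
fused = w1*s1 + w2*s2 = 29.8571 + 5.2857
= 35.1429 m


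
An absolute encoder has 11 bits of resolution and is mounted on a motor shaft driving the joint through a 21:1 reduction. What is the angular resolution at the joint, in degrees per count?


counts = 2^11 = 2048
effective counts at joint = 2048 * 21 = 43008
resolution = 360 / 43008
= 0.0084 deg/count


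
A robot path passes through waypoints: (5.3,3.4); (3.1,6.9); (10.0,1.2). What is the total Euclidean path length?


Segment lengths:
  seg1 = sqrt((-2.2)^2 + (3.5)^2) = 4.134
  seg2 = sqrt((6.9)^2 + (-5.7)^2) = 8.9499
Total = 13.0839


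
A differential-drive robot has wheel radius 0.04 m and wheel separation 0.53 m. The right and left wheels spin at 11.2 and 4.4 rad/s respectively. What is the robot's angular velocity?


vR = r*wR = 0.04*11.2 = 0.448 m/s
vL = r*wL = 0.04*4.4 = 0.176 m/s
v = (vR+vL)/2 = 0.312 m/s
omega = (vR-vL)/L = 0.5132 rad/s
angular velocity = 0.5132 rad/s


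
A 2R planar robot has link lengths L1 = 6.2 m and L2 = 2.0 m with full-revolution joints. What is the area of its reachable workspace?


r_max = L1 + L2 = 8.2 m
r_min = |L1 - L2| = 4.2 m
Area = pi*(r_max^2 - r_min^2)
= pi*(67.24 - 17.64)
= pi * 49.6
= 155.823 m^2


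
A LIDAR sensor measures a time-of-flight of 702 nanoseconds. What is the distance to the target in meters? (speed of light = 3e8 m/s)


tof = 702 ns = 7.02e-07 s
dist = c * tof / 2
= 3e8 * 7.02e-07 / 2
= 105.3 m


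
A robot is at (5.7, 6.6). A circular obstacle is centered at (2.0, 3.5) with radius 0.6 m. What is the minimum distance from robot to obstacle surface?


center_dist = sqrt((5.7-2.0)^2 + (6.6-3.5)^2)
= sqrt(13.69 + 9.61)
= 4.827
min_dist = center_dist - radius = 4.827 - 0.6 = 4.227 m


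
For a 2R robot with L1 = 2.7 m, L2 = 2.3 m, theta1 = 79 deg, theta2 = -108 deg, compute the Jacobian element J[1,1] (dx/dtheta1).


J[1,1] = -L1*sin(t1) - L2*sin(t1+t2)
= -2.7*sin(79) - 2.3*sin(-29)
= -1.5353


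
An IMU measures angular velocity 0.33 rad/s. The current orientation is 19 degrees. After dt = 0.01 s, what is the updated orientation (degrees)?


delta_theta = w * dt = 0.33 * 0.01 = 0.0033 rad
= 0.1891 deg
theta_new = 19 + 0.1891 = 19.1891 deg


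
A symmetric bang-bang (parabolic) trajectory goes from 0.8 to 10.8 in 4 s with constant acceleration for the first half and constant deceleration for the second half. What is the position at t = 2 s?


Symmetric rest-to-rest: each phase covers (pf-p0)/2 in time T/2. 0.5*a*(T/2)^2 = (pf-p0)/2 => a = 4*(pf-p0)/T^2
a = 4*(10.8-0.8)/4^2 = 2.5
t = 2 is in the acceleration phase (t <= T/2).
p = p0 + 0.5*a*t^2 = 0.8 + 0.5*2.5*2^2
= 5.8


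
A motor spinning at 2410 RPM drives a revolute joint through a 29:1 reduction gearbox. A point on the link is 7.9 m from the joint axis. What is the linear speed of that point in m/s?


omega_motor = 2410 * 2*pi/60 = 252.3746 rad/s
omega_joint = omega_motor / 29 = 8.7026 rad/s
v = omega_joint * r = 8.7026 * 7.9
= 68.7503 m/s


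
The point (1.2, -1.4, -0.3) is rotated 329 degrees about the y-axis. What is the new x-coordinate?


Rotation about y-axis: x' = x*cos(theta) + z*sin(theta)
= 1.2 * 0.8572 + -0.3 * -0.515
= 1.1831


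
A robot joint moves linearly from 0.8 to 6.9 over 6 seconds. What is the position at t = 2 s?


s = t/T = 2/6 = 0.3333
p(t) = p0 + (pf-p0)*s
= 0.8 + (6.9 - 0.8) * 0.3333
= 2.8333


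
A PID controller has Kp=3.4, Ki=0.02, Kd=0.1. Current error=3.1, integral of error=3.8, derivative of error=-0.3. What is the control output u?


u = Kp*e + Ki*int(e) + Kd*de/dt
= 3.4*3.1 + 0.02*3.8 + 0.1*(-0.3)
= 10.54 + 0.076 + -0.03
= 10.586


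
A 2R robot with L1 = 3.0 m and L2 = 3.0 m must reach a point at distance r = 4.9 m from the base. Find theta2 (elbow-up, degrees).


cos(theta2) = (r^2 - L1^2 - L2^2) / (2*L1*L2)
cos(theta2) = (24.01 - 9.0 - 9.0) / 18.0
cos(theta2) = 0.333889
theta2 = 70.495 degrees


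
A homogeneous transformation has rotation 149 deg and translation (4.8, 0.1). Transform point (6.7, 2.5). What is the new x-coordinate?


x' = cos(theta)*px - sin(theta)*py + tx
= -0.8572*6.7 - 0.515*2.5 + 4.8
= -2.2306


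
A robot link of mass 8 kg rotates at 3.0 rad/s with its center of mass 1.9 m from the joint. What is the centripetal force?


F = m * omega^2 * r
= 8 * 3.0^2 * 1.9
= 8 * 9.0 * 1.9
= 136.8 N


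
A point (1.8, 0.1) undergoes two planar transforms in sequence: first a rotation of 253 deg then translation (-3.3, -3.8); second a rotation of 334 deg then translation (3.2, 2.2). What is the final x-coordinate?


After transform 1:
x1 = cos(253)*1.8 - sin(253)*0.1 + -3.3 = -3.7306
y1 = sin(253)*1.8 + cos(253)*0.1 + -3.8 = -5.5506
After transform 2:
x2 = cos(334)*-3.7306 - sin(334)*-5.5506 + 3.2
= -2.5863


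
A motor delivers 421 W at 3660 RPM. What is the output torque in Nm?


omega = 3660 * 2*pi/60 = 383.2743 rad/s
tau = P / omega = 421 / 383.2743
= 1.0984 Nm


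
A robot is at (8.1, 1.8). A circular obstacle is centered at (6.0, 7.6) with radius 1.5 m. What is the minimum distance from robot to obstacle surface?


center_dist = sqrt((8.1-6.0)^2 + (1.8-7.6)^2)
= sqrt(4.41 + 33.64)
= 6.1685
min_dist = center_dist - radius = 6.1685 - 1.5 = 4.6685 m


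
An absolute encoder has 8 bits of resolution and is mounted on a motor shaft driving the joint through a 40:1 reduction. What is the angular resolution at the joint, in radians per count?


counts = 2^8 = 256
effective counts at joint = 256 * 40 = 10240
resolution = 2*pi / 10240
= 6.1359e-04 rad/count


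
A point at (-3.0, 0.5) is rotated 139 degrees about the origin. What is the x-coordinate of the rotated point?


x' = x*cos(theta) - y*sin(theta)
cos(139 deg) = -0.7547, sin(139 deg) = 0.6561
x' = -3.0 * -0.7547 - 0.5 * 0.6561
= 2.2641 - 0.328
= 1.9361


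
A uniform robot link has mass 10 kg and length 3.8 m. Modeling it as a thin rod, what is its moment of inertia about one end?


I = (1/3) * m * L^2
= (1/3) * 10 * 3.8^2
= 0.333333 * 10 * 14.44
= 48.1333 kg*m^2


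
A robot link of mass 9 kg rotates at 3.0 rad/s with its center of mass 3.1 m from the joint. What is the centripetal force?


F = m * omega^2 * r
= 9 * 3.0^2 * 3.1
= 9 * 9.0 * 3.1
= 251.1 N


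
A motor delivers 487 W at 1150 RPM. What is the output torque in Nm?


omega = 1150 * 2*pi/60 = 120.4277 rad/s
tau = P / omega = 487 / 120.4277
= 4.0439 Nm


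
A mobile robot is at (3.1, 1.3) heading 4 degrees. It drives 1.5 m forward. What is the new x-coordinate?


x_new = x0 + d*cos(theta)
= 3.1 + 1.5*cos(4)
= 3.1 + 1.4963
= 4.5963


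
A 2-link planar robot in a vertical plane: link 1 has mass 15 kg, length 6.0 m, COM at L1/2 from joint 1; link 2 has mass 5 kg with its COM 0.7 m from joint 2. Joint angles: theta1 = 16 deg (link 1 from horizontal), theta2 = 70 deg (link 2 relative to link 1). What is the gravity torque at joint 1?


Horizontal distance from joint 1 to link-1 COM:
  x_c1 = (L1/2)*cos(t1) = 3.0 * 0.9613 = 2.8838 m
Horizontal distance from joint 1 to link-2 COM:
  x_c2 = L1*cos(t1) + Lc2*cos(t1+t2)
       = 6.0*0.9613 + 0.7*0.0698 = 5.8164 m
tau1 = m1*g*x_c1 + m2*g*x_c2
     = 15*9.81*2.8838 + 5*9.81*5.8164
     = 424.349 + 285.2944
     = 709.6434 Nm


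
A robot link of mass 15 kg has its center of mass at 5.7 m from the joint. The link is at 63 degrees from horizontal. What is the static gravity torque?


tau = m*g*L*cos(angle)
= 15 * 9.81 * 5.7 * cos(63 deg)
= 15 * 9.81 * 5.7 * 0.454
= 380.7868 Nm


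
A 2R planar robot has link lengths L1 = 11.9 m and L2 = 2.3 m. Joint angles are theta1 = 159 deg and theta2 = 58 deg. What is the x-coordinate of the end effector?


Convert angles to radians: theta1 = 2.7751, theta2 = 1.0123
x = L1*cos(theta1) + L2*cos(theta1+theta2)
x = -11.1096 + -1.8369
x = -12.9465


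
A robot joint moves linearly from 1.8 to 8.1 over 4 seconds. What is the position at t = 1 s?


s = t/T = 1/4 = 0.25
p(t) = p0 + (pf-p0)*s
= 1.8 + (8.1 - 1.8) * 0.25
= 3.375


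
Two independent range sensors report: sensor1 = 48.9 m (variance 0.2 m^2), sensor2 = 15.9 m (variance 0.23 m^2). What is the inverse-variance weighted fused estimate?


w1 = (1/var1) / (1/var1 + 1/var2)
   = 5.0 / (5.0 + 4.3478) = 0.5349
w2 = 1 - w1 = 0.4651
fused = w1*s1 + w2*s2 = 26.1558 + 7.3953
= 33.5512 m


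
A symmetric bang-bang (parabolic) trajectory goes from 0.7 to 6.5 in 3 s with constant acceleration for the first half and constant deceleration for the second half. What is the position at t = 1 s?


Symmetric rest-to-rest: each phase covers (pf-p0)/2 in time T/2. 0.5*a*(T/2)^2 = (pf-p0)/2 => a = 4*(pf-p0)/T^2
a = 4*(6.5-0.7)/3^2 = 2.5778
t = 1 is in the acceleration phase (t <= T/2).
p = p0 + 0.5*a*t^2 = 0.7 + 0.5*2.5778*1^2
= 1.9889


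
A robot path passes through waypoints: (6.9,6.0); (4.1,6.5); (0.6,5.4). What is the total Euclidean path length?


Segment lengths:
  seg1 = sqrt((-2.8)^2 + (0.5)^2) = 2.8443
  seg2 = sqrt((-3.5)^2 + (-1.1)^2) = 3.6688
Total = 6.5131


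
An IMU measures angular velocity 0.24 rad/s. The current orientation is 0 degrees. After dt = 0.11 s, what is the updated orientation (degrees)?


delta_theta = w * dt = 0.24 * 0.11 = 0.0264 rad
= 1.5126 deg
theta_new = 0 + 1.5126 = 1.5126 deg


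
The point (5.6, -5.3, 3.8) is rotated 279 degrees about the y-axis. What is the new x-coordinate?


Rotation about y-axis: x' = x*cos(theta) + z*sin(theta)
= 5.6 * 0.1564 + 3.8 * -0.9877
= -2.8772


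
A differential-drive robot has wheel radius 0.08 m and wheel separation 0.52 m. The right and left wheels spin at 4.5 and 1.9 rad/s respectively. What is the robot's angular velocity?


vR = r*wR = 0.08*4.5 = 0.36 m/s
vL = r*wL = 0.08*1.9 = 0.152 m/s
v = (vR+vL)/2 = 0.256 m/s
omega = (vR-vL)/L = 0.4 rad/s
angular velocity = 0.4 rad/s


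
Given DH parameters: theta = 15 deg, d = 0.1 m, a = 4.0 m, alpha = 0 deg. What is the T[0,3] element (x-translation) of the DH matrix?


T[0,3] = a * cos(theta)
= 4.0 * cos(15 deg)
= 4.0 * 0.9659
= 3.8637


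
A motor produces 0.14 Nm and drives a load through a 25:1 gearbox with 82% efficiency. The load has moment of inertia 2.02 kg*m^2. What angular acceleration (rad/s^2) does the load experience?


tau_out = tau_motor * N * eta
= 0.14 * 25 * 0.82 = 2.87 Nm
alpha = tau_out / I = 2.87 / 2.02
= 1.4208 rad/s^2


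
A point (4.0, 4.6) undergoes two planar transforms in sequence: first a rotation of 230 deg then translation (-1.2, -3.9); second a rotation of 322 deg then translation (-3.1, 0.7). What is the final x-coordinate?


After transform 1:
x1 = cos(230)*4.0 - sin(230)*4.6 + -1.2 = -0.2473
y1 = sin(230)*4.0 + cos(230)*4.6 + -3.9 = -9.921
After transform 2:
x2 = cos(322)*-0.2473 - sin(322)*-9.921 + -3.1
= -9.4029


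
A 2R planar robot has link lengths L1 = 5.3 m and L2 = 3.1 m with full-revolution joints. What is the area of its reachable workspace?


r_max = L1 + L2 = 8.4 m
r_min = |L1 - L2| = 2.2 m
Area = pi*(r_max^2 - r_min^2)
= pi*(70.56 - 4.84)
= pi * 65.72
= 206.4655 m^2


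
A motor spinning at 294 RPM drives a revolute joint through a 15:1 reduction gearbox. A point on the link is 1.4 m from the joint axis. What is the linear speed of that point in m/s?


omega_motor = 294 * 2*pi/60 = 30.7876 rad/s
omega_joint = omega_motor / 15 = 2.0525 rad/s
v = omega_joint * r = 2.0525 * 1.4
= 2.8735 m/s


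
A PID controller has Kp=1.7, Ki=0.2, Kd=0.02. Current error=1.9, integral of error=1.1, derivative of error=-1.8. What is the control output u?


u = Kp*e + Ki*int(e) + Kd*de/dt
= 1.7*1.9 + 0.2*1.1 + 0.02*(-1.8)
= 3.23 + 0.22 + -0.036
= 3.414


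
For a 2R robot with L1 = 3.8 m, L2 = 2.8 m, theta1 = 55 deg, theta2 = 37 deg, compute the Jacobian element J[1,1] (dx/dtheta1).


J[1,1] = -L1*sin(t1) - L2*sin(t1+t2)
= -3.8*sin(55) - 2.8*sin(92)
= -5.9111


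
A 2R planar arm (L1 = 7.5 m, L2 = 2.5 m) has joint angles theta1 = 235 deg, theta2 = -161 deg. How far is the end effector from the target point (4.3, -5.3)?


End effector via forward kinematics:
x = L1*cos(t1) + L2*cos(t1+t2) = -3.6127
y = L1*sin(t1) + L2*sin(t1+t2) = -3.7405
Distance to target:
d = sqrt((4.3 - -3.6127)^2 + (-5.3 - -3.7405)^2)
= sqrt(62.6113 + 2.4321)
= 8.0649 m


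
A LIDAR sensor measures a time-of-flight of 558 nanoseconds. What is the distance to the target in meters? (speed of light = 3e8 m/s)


tof = 558 ns = 5.58e-07 s
dist = c * tof / 2
= 3e8 * 5.58e-07 / 2
= 83.7 m


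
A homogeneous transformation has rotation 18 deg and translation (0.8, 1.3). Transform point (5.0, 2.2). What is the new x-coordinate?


x' = cos(theta)*px - sin(theta)*py + tx
= 0.9511*5.0 - 0.309*2.2 + 0.8
= 4.8754


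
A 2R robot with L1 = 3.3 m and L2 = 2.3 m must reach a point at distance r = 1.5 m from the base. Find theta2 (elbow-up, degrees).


cos(theta2) = (r^2 - L1^2 - L2^2) / (2*L1*L2)
cos(theta2) = (2.25 - 10.89 - 5.29) / 15.18
cos(theta2) = -0.917655
theta2 = 156.5856 degrees
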